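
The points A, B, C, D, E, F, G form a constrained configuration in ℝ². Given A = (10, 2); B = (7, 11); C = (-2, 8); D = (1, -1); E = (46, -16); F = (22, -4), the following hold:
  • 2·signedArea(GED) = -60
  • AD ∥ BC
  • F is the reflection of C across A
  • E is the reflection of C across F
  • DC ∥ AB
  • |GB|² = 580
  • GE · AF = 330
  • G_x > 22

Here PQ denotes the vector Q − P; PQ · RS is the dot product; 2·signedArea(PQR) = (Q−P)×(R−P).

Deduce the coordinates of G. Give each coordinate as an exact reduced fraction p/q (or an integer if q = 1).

1. G_x = 23  [2·signedArea(GED) = -60 ∩ GE · AF = 330]
2. G_y = -7  [2·signedArea(GED) = -60 ∩ GE · AF = 330]
   → G = (23, -7)

G = (23, -7)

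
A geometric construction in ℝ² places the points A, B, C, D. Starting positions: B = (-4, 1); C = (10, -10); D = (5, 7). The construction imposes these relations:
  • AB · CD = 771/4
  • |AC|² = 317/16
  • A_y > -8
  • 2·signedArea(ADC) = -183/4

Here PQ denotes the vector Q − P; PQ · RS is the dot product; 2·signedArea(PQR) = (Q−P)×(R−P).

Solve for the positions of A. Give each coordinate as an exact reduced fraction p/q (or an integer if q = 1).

A = (13/2, -29/4)

1. A_x = 13/2  [2·signedArea(ADC) = -183/4 ∩ AB · CD = 771/4]
2. A_y = -29/4  [2·signedArea(ADC) = -183/4 ∩ AB · CD = 771/4]
   → A = (13/2, -29/4)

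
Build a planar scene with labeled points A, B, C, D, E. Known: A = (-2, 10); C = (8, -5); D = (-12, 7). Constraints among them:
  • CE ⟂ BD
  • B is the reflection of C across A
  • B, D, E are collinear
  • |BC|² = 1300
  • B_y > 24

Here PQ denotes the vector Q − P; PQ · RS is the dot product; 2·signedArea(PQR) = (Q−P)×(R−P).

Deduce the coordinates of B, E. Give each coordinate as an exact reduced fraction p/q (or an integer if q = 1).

1. B_x = -12  [B is the reflection of C across A]
2. B_y = 25  [B is the reflection of C across A]
   → B = (-12, 25)
3. E_x = -12  [B, D, E are collinear ∩ CE ⟂ BD]
4. E_y = -5  [B, D, E are collinear ∩ CE ⟂ BD]
   → E = (-12, -5)

B = (-12, 25)
E = (-12, -5)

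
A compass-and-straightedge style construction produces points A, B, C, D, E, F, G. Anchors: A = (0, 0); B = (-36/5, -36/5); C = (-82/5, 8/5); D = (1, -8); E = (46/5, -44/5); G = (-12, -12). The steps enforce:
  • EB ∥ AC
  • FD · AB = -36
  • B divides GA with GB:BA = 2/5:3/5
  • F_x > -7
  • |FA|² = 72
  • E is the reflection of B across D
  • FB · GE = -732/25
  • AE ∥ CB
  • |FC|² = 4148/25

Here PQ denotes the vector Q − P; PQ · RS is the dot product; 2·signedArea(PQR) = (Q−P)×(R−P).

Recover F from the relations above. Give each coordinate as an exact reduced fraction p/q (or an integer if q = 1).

F = (-6, -6)

1. F_x = -6  [FB · GE = -732/25 ∩ FD · AB = -36]
2. F_y = -6  [FB · GE = -732/25 ∩ FD · AB = -36]
   → F = (-6, -6)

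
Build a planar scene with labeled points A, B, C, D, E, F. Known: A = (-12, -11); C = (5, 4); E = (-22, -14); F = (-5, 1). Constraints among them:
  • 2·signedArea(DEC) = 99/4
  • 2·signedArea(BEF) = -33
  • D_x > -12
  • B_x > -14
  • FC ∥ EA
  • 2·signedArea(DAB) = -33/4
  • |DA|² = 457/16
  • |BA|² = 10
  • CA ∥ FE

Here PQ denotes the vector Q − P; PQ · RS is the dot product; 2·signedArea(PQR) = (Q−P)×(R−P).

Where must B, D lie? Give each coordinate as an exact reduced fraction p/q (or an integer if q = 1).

1. B_x = -13  [line -15·x + 17·y + -59 = 0 ∩ |BA|² = 10]
2. B_y = -8  [line -15·x + 17·y + -59 = 0 ∩ |BA|² = 10]
   → B = (-13, -8)
3. D_x = -11  [2·signedArea(DAB) = -33/4 ∩ 2·signedArea(DEC) = 99/4]
4. D_y = -23/4  [2·signedArea(DAB) = -33/4 ∩ 2·signedArea(DEC) = 99/4]
   → D = (-11, -23/4)

B = (-13, -8)
D = (-11, -23/4)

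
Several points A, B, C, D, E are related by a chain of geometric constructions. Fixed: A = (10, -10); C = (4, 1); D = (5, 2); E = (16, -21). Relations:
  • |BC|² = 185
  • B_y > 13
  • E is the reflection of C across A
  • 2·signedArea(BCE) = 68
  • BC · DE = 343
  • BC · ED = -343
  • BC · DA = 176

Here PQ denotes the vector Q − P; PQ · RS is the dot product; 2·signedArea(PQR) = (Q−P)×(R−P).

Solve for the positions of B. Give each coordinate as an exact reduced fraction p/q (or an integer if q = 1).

B = (0, 14)

1. B_x = 0  [BC · ED = -343 ∩ 2·signedArea(BCE) = 68]
2. B_y = 14  [BC · ED = -343 ∩ 2·signedArea(BCE) = 68]
   → B = (0, 14)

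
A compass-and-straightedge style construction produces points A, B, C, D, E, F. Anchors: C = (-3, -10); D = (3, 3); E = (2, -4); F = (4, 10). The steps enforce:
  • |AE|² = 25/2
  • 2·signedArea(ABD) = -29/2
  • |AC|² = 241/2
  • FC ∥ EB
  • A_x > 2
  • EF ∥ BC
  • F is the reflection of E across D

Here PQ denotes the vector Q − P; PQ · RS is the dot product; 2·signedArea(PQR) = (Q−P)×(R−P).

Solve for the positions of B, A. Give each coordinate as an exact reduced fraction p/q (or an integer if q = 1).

1. B_x = -5  [EF ∥ BC ∩ FC ∥ EB]
2. B_y = -24  [EF ∥ BC ∩ FC ∥ EB]
   → B = (-5, -24)
3. A_x = 5/2  [line -27·x + 8·y + 143/2 = 0 ∩ |AE|² = 25/2]
4. A_y = -1/2  [line -27·x + 8·y + 143/2 = 0 ∩ |AE|² = 25/2]
   → A = (5/2, -1/2)

A = (5/2, -1/2)
B = (-5, -24)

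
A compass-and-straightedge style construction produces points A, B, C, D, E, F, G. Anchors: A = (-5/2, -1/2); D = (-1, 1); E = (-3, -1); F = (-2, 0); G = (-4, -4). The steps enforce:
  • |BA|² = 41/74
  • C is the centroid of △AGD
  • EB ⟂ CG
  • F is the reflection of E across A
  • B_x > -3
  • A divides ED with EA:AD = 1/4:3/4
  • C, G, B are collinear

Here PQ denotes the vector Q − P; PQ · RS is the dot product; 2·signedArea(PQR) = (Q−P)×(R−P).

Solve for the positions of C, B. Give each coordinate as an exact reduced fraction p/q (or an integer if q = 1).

B = (-94/37, -46/37)
C = (-5/2, -7/6)

1. C_x = -5/2  [C is the centroid of △AGD]
2. C_y = -7/6  [C is the centroid of △AGD]
   → C = (-5/2, -7/6)
3. B_x = -94/37  [C, G, B are collinear ∩ EB ⟂ CG]
4. B_y = -46/37  [C, G, B are collinear ∩ EB ⟂ CG]
   → B = (-94/37, -46/37)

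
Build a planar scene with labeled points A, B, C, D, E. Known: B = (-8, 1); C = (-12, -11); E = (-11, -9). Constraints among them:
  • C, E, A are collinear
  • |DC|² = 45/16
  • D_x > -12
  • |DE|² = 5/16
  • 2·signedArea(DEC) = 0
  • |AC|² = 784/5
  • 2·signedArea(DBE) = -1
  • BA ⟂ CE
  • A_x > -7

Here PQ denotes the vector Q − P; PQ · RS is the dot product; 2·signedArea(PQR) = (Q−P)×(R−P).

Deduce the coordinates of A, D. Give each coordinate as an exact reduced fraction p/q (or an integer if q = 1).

A = (-32/5, 1/5)
D = (-45/4, -19/2)

1. A_x = -32/5  [C, E, A are collinear ∩ BA ⟂ CE]
2. A_y = 1/5  [C, E, A are collinear ∩ BA ⟂ CE]
   → A = (-32/5, 1/5)
3. D_x = -45/4  [2·signedArea(DEC) = 0 ∩ 2·signedArea(DBE) = -1]
4. D_y = -19/2  [2·signedArea(DEC) = 0 ∩ 2·signedArea(DBE) = -1]
   → D = (-45/4, -19/2)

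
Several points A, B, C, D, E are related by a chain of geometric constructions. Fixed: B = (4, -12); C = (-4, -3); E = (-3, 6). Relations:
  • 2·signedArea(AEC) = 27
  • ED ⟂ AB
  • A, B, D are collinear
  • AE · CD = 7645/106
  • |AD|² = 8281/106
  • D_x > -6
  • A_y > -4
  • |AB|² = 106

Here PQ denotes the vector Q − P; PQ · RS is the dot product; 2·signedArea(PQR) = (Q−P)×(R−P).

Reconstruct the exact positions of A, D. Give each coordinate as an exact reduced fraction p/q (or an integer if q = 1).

A = (-1, -3)
D = (-561/106, 501/106)

1. A_x = -1  [line 9·x + -1·y + 6 = 0 ∩ |AB|² = 106]
2. A_y = -3  [line 9·x + -1·y + 6 = 0 ∩ |AB|² = 106]
   → A = (-1, -3)
3. D_x = -561/106  [AE · CD = 7645/106 ∩ A, B, D are collinear]
4. D_y = 501/106  [AE · CD = 7645/106 ∩ A, B, D are collinear]
   → D = (-561/106, 501/106)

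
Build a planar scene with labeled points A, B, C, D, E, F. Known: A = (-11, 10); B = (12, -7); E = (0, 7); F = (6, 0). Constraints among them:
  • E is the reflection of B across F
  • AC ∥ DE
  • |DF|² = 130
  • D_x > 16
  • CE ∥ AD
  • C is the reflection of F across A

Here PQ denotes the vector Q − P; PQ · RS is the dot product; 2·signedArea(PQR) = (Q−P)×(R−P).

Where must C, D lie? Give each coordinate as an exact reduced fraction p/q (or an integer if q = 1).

1. C_x = -28  [C is the reflection of F across A]
2. C_y = 20  [C is the reflection of F across A]
   → C = (-28, 20)
3. D_x = 17  [AC ∥ DE ∩ CE ∥ AD]
4. D_y = -3  [AC ∥ DE ∩ CE ∥ AD]
   → D = (17, -3)

C = (-28, 20)
D = (17, -3)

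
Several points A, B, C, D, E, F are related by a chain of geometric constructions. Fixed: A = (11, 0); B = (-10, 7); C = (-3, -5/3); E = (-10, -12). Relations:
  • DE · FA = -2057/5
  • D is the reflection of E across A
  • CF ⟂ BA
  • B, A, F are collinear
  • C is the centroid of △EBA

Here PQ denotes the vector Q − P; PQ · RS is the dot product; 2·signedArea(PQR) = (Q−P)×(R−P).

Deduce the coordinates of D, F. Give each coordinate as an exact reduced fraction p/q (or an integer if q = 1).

D = (32, 12)
F = (-11/10, 121/30)

1. D_x = 32  [D is the reflection of E across A]
2. D_y = 12  [D is the reflection of E across A]
   → D = (32, 12)
3. F_x = -11/10  [B, A, F are collinear ∩ CF ⟂ BA]
4. F_y = 121/30  [B, A, F are collinear ∩ CF ⟂ BA]
   → F = (-11/10, 121/30)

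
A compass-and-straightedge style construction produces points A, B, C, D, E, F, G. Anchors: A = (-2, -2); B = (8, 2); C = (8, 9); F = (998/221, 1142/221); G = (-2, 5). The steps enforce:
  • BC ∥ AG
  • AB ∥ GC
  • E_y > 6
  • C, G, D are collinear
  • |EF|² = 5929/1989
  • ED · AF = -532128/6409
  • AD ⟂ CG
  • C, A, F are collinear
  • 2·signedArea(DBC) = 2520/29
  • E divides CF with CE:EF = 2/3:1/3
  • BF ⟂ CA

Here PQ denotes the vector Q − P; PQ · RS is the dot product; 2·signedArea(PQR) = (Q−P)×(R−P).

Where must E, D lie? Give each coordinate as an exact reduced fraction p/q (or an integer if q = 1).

D = (-128/29, 117/29)
E = (3764/663, 4273/663)

1. E_x = 3764/663  [E divides CF with CE:EF = 2/3:1/3]
2. E_y = 4273/663  [E divides CF with CE:EF = 2/3:1/3]
   → E = (3764/663, 4273/663)
3. D_x = -128/29  [C, G, D are collinear ∩ AD ⟂ CG]
4. D_y = 117/29  [C, G, D are collinear ∩ AD ⟂ CG]
   → D = (-128/29, 117/29)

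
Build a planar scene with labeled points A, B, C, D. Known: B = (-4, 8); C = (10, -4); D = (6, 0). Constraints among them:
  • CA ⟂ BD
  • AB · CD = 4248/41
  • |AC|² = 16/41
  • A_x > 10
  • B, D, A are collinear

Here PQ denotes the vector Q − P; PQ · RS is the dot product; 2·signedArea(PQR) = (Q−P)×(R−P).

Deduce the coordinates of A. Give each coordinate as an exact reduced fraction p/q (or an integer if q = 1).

A = (426/41, -144/41)

1. A_x = 426/41  [B, D, A are collinear ∩ CA ⟂ BD]
2. A_y = -144/41  [B, D, A are collinear ∩ CA ⟂ BD]
   → A = (426/41, -144/41)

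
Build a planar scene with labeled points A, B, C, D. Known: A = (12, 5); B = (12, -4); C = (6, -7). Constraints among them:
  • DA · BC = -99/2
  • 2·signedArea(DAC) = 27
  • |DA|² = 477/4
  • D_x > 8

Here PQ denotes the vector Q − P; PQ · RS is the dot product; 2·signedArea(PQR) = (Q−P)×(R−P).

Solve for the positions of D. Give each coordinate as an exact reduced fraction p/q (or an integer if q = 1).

1. D_x = 9  [DA · BC = -99/2 ∩ 2·signedArea(DAC) = 27]
2. D_y = -11/2  [DA · BC = -99/2 ∩ 2·signedArea(DAC) = 27]
   → D = (9, -11/2)

D = (9, -11/2)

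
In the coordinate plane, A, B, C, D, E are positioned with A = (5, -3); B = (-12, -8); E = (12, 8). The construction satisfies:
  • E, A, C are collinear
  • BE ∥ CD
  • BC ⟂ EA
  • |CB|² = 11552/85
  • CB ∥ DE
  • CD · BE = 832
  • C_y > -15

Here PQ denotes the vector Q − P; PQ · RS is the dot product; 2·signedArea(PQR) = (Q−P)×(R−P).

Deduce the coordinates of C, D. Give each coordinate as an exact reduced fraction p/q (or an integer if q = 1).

1. C_x = -184/85  [E, A, C are collinear ∩ BC ⟂ EA]
2. C_y = -1212/85  [E, A, C are collinear ∩ BC ⟂ EA]
   → C = (-184/85, -1212/85)
3. D_x = 1856/85  [CB ∥ DE ∩ BE ∥ CD]
4. D_y = 148/85  [CB ∥ DE ∩ BE ∥ CD]
   → D = (1856/85, 148/85)

C = (-184/85, -1212/85)
D = (1856/85, 148/85)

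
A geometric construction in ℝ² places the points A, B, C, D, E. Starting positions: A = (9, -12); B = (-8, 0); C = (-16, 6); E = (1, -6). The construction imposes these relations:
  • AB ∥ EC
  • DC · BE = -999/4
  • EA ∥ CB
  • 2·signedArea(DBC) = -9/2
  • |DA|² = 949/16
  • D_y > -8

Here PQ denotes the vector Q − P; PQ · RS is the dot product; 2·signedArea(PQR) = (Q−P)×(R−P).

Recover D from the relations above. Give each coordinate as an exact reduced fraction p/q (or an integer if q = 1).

D = (11/4, -15/2)

1. D_x = 11/4  [DC · BE = -999/4 ∩ 2·signedArea(DBC) = -9/2]
2. D_y = -15/2  [DC · BE = -999/4 ∩ 2·signedArea(DBC) = -9/2]
   → D = (11/4, -15/2)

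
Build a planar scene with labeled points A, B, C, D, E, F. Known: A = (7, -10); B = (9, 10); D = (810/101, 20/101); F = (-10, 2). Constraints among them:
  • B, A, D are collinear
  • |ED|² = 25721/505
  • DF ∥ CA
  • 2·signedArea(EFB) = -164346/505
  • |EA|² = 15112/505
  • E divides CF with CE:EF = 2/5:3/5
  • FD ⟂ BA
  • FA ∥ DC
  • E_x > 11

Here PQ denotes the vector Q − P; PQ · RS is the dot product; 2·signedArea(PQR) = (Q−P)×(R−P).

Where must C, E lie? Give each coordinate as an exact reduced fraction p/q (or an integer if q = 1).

1. C_x = 2527/101  [DF ∥ CA ∩ FA ∥ DC]
2. C_y = -1192/101  [DF ∥ CA ∩ FA ∥ DC]
   → C = (2527/101, -1192/101)
3. E_x = 5561/505  [E divides CF with CE:EF = 2/5:3/5]
4. E_y = -3172/505  [E divides CF with CE:EF = 2/5:3/5]
   → E = (5561/505, -3172/505)

C = (2527/101, -1192/101)
E = (5561/505, -3172/505)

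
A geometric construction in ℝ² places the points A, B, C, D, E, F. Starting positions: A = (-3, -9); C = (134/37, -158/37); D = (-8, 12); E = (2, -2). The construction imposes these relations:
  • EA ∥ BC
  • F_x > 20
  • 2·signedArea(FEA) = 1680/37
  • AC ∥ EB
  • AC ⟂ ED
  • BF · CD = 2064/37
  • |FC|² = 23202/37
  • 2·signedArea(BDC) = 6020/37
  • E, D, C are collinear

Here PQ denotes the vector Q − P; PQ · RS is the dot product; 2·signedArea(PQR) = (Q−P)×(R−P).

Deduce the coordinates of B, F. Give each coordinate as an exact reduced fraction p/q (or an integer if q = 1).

B = (319/37, 101/37)
F = (749/37, 535/37)

1. B_x = 319/37  [EA ∥ BC ∩ AC ∥ EB]
2. B_y = 101/37  [EA ∥ BC ∩ AC ∥ EB]
   → B = (319/37, 101/37)
3. F_x = 749/37  [2·signedArea(FEA) = 1680/37 ∩ BF · CD = 2064/37]
4. F_y = 535/37  [2·signedArea(FEA) = 1680/37 ∩ BF · CD = 2064/37]
   → F = (749/37, 535/37)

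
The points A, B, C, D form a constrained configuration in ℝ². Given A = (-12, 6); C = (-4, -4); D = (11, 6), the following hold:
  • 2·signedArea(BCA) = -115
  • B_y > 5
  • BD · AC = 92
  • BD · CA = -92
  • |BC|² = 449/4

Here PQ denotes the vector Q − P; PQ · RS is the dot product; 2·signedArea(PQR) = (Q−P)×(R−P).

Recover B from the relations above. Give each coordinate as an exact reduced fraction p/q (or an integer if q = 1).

1. B_x = -1/2  [2·signedArea(BCA) = -115 ∩ BD · CA = -92]
2. B_y = 6  [2·signedArea(BCA) = -115 ∩ BD · CA = -92]
   → B = (-1/2, 6)

B = (-1/2, 6)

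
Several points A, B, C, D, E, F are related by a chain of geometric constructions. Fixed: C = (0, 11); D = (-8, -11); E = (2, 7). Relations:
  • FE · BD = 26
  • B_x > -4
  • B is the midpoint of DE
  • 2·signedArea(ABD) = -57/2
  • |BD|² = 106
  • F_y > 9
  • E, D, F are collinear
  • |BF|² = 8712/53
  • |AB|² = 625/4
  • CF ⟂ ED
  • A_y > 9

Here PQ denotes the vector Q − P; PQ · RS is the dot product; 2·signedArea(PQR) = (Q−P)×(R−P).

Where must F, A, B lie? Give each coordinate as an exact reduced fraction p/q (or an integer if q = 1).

A = (1/2, 10)
B = (-3, -2)
F = (171/53, 488/53)

1. F_x = 171/53  [E, D, F are collinear ∩ CF ⟂ ED]
2. F_y = 488/53  [E, D, F are collinear ∩ CF ⟂ ED]
   → F = (171/53, 488/53)
3. B_x = -3  [B is the midpoint of DE]
4. B_y = -2  [B is the midpoint of DE]
   → B = (-3, -2)
5. A_x = 1/2  [line 9·x + -5·y + 91/2 = 0 ∩ |AB|² = 625/4]
6. A_y = 10  [line 9·x + -5·y + 91/2 = 0 ∩ |AB|² = 625/4]
   → A = (1/2, 10)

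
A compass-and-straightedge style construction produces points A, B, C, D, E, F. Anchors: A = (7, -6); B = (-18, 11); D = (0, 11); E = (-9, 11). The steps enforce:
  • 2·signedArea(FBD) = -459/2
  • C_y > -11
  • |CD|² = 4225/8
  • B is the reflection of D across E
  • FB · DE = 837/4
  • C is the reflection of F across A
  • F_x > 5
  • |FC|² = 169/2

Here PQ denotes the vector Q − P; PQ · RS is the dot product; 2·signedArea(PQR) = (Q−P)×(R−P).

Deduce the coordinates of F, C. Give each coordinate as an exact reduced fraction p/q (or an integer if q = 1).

1. F_x = 21/4  [2·signedArea(FBD) = -459/2 ∩ FB · DE = 837/4]
2. F_y = -7/4  [2·signedArea(FBD) = -459/2 ∩ FB · DE = 837/4]
   → F = (21/4, -7/4)
3. C_x = 35/4  [C is the reflection of F across A]
4. C_y = -41/4  [C is the reflection of F across A]
   → C = (35/4, -41/4)

C = (35/4, -41/4)
F = (21/4, -7/4)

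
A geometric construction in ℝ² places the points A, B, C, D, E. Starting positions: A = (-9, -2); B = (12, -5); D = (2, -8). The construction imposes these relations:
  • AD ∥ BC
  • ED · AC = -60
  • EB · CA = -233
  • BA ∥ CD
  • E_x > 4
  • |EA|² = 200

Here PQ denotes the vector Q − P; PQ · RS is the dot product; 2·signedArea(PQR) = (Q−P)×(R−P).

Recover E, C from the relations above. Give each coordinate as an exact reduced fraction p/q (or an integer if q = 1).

1. C_x = 23  [BA ∥ CD ∩ AD ∥ BC]
2. C_y = -11  [BA ∥ CD ∩ AD ∥ BC]
   → C = (23, -11)
3. E_x = 5  [line -32·x + 9·y + 196 = 0 ∩ |EA|² = 200]
4. E_y = -4  [line -32·x + 9·y + 196 = 0 ∩ |EA|² = 200]
   → E = (5, -4)

C = (23, -11)
E = (5, -4)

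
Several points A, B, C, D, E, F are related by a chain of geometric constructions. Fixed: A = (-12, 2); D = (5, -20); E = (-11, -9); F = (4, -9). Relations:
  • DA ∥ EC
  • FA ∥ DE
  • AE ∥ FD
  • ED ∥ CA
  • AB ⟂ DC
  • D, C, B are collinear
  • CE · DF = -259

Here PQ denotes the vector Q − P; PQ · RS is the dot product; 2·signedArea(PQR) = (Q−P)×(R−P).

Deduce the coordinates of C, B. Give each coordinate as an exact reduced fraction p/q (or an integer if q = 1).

B = (-29/2, -1/2)
C = (-28, 13)

1. C_x = -28  [ED ∥ CA ∩ DA ∥ EC]
2. C_y = 13  [ED ∥ CA ∩ DA ∥ EC]
   → C = (-28, 13)
3. B_x = -29/2  [D, C, B are collinear ∩ AB ⟂ DC]
4. B_y = -1/2  [D, C, B are collinear ∩ AB ⟂ DC]
   → B = (-29/2, -1/2)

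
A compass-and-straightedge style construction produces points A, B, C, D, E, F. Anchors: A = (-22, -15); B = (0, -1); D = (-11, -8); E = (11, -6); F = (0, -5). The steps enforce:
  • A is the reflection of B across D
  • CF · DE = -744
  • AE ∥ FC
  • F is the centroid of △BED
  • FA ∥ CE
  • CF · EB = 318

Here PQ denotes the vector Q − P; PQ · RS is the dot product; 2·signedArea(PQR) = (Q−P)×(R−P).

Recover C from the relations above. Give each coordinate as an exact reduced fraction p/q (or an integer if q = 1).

C = (33, 4)

1. C_x = 33  [FA ∥ CE ∩ AE ∥ FC]
2. C_y = 4  [FA ∥ CE ∩ AE ∥ FC]
   → C = (33, 4)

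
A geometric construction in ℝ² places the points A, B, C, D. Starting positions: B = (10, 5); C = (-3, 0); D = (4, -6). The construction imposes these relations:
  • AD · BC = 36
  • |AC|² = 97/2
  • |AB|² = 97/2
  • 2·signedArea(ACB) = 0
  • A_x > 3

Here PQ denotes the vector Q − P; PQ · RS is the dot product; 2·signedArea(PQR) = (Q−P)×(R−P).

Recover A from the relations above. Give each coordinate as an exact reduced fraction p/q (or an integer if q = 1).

1. A_x = 7/2  [2·signedArea(ACB) = 0 ∩ AD · BC = 36]
2. A_y = 5/2  [2·signedArea(ACB) = 0 ∩ AD · BC = 36]
   → A = (7/2, 5/2)

A = (7/2, 5/2)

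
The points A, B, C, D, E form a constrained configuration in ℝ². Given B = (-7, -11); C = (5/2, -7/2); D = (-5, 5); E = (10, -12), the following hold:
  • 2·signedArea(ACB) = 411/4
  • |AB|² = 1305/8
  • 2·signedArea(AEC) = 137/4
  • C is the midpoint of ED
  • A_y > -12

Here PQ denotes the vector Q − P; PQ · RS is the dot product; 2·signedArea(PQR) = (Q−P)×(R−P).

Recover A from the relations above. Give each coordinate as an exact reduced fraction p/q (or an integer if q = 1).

1. A_x = 23/4  [2·signedArea(AEC) = 137/4 ∩ 2·signedArea(ACB) = 411/4]
2. A_y = -47/4  [2·signedArea(AEC) = 137/4 ∩ 2·signedArea(ACB) = 411/4]
   → A = (23/4, -47/4)

A = (23/4, -47/4)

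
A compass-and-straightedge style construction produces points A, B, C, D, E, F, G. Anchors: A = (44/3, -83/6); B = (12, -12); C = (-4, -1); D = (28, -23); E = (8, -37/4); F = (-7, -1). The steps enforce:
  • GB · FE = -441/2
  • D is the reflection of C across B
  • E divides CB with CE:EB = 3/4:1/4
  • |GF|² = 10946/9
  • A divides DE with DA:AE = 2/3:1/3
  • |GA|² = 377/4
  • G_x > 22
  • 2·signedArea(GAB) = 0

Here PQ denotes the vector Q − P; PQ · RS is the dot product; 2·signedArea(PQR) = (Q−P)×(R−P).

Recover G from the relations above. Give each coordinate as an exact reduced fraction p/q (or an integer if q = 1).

1. G_x = 68/3  [2·signedArea(GAB) = 0 ∩ GB · FE = -441/2]
2. G_y = -58/3  [2·signedArea(GAB) = 0 ∩ GB · FE = -441/2]
   → G = (68/3, -58/3)

G = (68/3, -58/3)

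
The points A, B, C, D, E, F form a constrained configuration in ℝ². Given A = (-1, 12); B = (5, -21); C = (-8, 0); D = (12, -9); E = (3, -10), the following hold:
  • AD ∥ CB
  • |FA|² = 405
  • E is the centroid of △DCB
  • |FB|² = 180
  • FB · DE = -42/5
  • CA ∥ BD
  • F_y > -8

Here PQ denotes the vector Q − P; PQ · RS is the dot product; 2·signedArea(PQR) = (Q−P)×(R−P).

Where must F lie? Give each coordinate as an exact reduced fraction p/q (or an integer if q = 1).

1. F_x = 13/5  [line 9·x + 1·y + -78/5 = 0 ∩ |FB|² = 180]
2. F_y = -39/5  [line 9·x + 1·y + -78/5 = 0 ∩ |FB|² = 180]
   → F = (13/5, -39/5)

F = (13/5, -39/5)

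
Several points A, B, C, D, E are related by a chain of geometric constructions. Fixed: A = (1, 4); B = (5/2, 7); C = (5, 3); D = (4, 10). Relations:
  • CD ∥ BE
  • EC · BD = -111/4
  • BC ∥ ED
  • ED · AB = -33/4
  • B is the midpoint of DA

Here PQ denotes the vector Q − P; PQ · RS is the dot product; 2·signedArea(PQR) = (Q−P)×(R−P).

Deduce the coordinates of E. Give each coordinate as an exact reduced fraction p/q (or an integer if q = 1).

E = (3/2, 14)

1. E_x = 3/2  [BC ∥ ED ∩ CD ∥ BE]
2. E_y = 14  [BC ∥ ED ∩ CD ∥ BE]
   → E = (3/2, 14)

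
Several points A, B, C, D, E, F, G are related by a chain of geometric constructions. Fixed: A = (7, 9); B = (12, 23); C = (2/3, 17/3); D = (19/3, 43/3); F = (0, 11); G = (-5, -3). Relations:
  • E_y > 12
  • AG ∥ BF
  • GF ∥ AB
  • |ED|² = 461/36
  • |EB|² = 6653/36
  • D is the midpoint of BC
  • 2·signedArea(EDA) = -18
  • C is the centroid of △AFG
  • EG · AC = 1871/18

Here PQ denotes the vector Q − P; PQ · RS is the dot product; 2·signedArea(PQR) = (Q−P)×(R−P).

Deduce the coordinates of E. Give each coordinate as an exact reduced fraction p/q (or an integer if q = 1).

1. E_x = 19/6  [2·signedArea(EDA) = -18 ∩ EG · AC = 1871/18]
2. E_y = 38/3  [2·signedArea(EDA) = -18 ∩ EG · AC = 1871/18]
   → E = (19/6, 38/3)

E = (19/6, 38/3)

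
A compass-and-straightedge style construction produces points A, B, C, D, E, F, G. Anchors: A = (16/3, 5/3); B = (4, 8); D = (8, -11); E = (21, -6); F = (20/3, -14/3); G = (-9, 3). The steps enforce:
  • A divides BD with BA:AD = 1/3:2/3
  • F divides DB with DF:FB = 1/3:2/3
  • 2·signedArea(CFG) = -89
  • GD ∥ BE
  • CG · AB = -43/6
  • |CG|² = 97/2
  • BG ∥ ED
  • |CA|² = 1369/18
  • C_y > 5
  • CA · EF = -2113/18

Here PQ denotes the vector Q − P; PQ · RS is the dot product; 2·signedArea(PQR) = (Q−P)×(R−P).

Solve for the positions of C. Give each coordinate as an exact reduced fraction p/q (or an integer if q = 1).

1. C_x = -5/2  [CG · AB = -43/6 ∩ CA · EF = -2113/18]
2. C_y = 11/2  [CG · AB = -43/6 ∩ CA · EF = -2113/18]
   → C = (-5/2, 11/2)

C = (-5/2, 11/2)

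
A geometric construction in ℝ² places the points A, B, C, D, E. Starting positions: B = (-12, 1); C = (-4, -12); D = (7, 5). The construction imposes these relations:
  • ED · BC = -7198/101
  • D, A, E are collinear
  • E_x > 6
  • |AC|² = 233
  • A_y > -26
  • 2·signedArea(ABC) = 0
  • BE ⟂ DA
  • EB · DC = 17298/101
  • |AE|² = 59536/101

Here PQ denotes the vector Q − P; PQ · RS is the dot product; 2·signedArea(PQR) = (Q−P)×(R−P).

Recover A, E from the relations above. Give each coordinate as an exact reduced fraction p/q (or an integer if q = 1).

A = (4, -25)
E = (648/101, -85/101)

1. E_x = 648/101  [ED · BC = -7198/101 ∩ EB · DC = 17298/101]
2. E_y = -85/101  [ED · BC = -7198/101 ∩ EB · DC = 17298/101]
   → E = (648/101, -85/101)
3. A_x = 4  [2·signedArea(ABC) = 0 ∩ D, A, E are collinear]
4. A_y = -25  [2·signedArea(ABC) = 0 ∩ D, A, E are collinear]
   → A = (4, -25)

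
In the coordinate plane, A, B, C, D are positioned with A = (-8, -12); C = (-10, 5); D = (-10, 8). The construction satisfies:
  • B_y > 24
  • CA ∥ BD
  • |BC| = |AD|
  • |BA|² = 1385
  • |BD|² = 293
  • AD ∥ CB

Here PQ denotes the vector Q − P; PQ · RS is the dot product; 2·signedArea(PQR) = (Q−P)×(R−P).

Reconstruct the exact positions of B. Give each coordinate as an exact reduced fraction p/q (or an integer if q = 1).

1. B_x = -12  [CA ∥ BD ∩ AD ∥ CB]
2. B_y = 25  [CA ∥ BD ∩ AD ∥ CB]
   → B = (-12, 25)

B = (-12, 25)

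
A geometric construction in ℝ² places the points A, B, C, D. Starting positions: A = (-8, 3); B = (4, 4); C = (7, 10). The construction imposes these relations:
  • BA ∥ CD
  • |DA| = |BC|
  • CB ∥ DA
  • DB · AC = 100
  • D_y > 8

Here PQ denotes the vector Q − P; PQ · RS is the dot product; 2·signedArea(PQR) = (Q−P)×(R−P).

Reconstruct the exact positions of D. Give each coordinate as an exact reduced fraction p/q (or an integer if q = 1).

D = (-5, 9)

1. D_x = -5  [CB ∥ DA ∩ BA ∥ CD]
2. D_y = 9  [CB ∥ DA ∩ BA ∥ CD]
   → D = (-5, 9)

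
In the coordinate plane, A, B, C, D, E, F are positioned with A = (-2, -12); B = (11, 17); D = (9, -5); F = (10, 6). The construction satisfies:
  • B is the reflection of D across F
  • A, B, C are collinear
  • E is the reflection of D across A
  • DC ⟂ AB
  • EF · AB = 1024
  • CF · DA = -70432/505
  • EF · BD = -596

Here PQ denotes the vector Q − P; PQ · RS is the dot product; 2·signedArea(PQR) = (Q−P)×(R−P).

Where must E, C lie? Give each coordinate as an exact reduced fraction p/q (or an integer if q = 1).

C = (1239/505, -1043/505)
E = (-13, -19)

1. E_x = -13  [E is the reflection of D across A]
2. E_y = -19  [E is the reflection of D across A]
   → E = (-13, -19)
3. C_x = 1239/505  [A, B, C are collinear ∩ DC ⟂ AB]
4. C_y = -1043/505  [A, B, C are collinear ∩ DC ⟂ AB]
   → C = (1239/505, -1043/505)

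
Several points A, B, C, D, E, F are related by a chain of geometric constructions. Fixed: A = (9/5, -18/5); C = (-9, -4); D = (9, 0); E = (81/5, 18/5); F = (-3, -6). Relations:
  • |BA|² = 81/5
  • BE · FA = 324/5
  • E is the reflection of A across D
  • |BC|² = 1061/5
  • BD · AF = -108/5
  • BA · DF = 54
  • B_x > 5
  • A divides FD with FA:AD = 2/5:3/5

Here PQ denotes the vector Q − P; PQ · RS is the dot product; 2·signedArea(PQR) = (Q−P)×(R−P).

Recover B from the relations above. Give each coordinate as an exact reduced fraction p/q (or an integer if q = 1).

1. B_x = 27/5  [line -24/5·x + -12/5·y + 108/5 = 0 ∩ |BC|² = 1061/5]
2. B_y = -9/5  [line -24/5·x + -12/5·y + 108/5 = 0 ∩ |BC|² = 1061/5]
   → B = (27/5, -9/5)

B = (27/5, -9/5)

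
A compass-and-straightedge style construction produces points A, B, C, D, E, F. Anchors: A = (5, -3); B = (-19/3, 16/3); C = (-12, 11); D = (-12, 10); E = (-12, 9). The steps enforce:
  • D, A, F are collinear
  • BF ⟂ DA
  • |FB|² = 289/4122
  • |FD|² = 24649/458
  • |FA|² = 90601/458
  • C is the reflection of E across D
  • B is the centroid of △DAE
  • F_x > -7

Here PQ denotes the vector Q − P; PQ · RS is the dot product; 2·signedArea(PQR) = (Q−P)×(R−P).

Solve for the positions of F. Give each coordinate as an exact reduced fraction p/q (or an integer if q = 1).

F = (-2827/458, 2539/458)

1. F_x = -2827/458  [D, A, F are collinear ∩ BF ⟂ DA]
2. F_y = 2539/458  [D, A, F are collinear ∩ BF ⟂ DA]
   → F = (-2827/458, 2539/458)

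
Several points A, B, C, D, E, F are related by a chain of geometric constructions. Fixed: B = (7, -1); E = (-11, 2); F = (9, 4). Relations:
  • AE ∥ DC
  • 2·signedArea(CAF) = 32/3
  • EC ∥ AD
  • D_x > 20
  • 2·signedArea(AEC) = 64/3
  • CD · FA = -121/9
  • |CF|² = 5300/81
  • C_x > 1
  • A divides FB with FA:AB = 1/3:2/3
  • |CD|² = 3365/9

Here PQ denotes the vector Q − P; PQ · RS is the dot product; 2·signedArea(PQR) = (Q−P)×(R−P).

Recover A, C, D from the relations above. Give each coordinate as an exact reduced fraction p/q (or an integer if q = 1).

A = (25/3, 7/3)
C = (13/9, 10/9)
D = (187/9, 13/9)

1. A_x = 25/3  [A divides FB with FA:AB = 1/3:2/3]
2. A_y = 7/3  [A divides FB with FA:AB = 1/3:2/3]
   → A = (25/3, 7/3)
3. C_x = 13/9  [2·signedArea(CAF) = 32/3 ∩ 2·signedArea(AEC) = 64/3]
4. C_y = 10/9  [2·signedArea(CAF) = 32/3 ∩ 2·signedArea(AEC) = 64/3]
   → C = (13/9, 10/9)
5. D_x = 187/9  [AE ∥ DC ∩ EC ∥ AD]
6. D_y = 13/9  [AE ∥ DC ∩ EC ∥ AD]
   → D = (187/9, 13/9)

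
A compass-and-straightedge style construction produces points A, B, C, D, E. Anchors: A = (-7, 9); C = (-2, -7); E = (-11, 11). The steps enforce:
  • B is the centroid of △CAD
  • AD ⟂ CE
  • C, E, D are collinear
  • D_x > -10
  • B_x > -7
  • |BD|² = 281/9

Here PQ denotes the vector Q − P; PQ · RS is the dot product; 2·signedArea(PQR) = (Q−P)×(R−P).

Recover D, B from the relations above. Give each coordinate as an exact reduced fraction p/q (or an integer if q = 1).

B = (-92/15, 49/15)
D = (-47/5, 39/5)

1. D_x = -47/5  [C, E, D are collinear ∩ AD ⟂ CE]
2. D_y = 39/5  [C, E, D are collinear ∩ AD ⟂ CE]
   → D = (-47/5, 39/5)
3. B_x = -92/15  [B is the centroid of △CAD]
4. B_y = 49/15  [B is the centroid of △CAD]
   → B = (-92/15, 49/15)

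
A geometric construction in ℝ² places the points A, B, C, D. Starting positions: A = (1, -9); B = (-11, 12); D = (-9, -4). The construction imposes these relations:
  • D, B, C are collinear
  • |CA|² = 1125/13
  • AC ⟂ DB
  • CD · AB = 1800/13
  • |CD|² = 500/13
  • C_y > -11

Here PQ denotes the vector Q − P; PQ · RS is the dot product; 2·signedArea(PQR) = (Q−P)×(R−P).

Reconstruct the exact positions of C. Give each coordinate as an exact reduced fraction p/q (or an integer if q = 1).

1. C_x = -107/13  [D, B, C are collinear ∩ AC ⟂ DB]
2. C_y = -132/13  [D, B, C are collinear ∩ AC ⟂ DB]
   → C = (-107/13, -132/13)

C = (-107/13, -132/13)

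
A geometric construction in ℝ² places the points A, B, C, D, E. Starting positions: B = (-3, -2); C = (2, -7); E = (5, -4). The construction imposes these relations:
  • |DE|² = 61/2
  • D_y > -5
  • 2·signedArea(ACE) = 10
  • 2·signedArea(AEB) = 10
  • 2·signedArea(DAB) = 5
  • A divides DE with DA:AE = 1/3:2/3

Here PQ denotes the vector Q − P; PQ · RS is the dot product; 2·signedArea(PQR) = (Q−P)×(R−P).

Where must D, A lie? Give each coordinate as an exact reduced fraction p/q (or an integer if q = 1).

A = (4/3, -13/3)
D = (-1/2, -9/2)

1. A_x = 4/3  [2·signedArea(ACE) = 10 ∩ 2·signedArea(AEB) = 10]
2. A_y = -13/3  [2·signedArea(ACE) = 10 ∩ 2·signedArea(AEB) = 10]
   → A = (4/3, -13/3)
3. D_x = -1/2  [2·signedArea(DAB) = 5 ∩ A divides DE with DA:AE = 1/3:2/3]
4. D_y = -9/2  [2·signedArea(DAB) = 5 ∩ A divides DE with DA:AE = 1/3:2/3]
   → D = (-1/2, -9/2)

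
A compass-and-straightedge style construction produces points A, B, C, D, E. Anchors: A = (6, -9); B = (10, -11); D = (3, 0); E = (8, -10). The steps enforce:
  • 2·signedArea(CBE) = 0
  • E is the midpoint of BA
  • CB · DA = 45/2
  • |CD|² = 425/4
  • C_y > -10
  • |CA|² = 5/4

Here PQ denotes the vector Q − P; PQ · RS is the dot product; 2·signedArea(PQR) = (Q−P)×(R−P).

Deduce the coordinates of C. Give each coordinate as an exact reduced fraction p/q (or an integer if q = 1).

1. C_x = 7  [2·signedArea(CBE) = 0 ∩ CB · DA = 45/2]
2. C_y = -19/2  [2·signedArea(CBE) = 0 ∩ CB · DA = 45/2]
   → C = (7, -19/2)

C = (7, -19/2)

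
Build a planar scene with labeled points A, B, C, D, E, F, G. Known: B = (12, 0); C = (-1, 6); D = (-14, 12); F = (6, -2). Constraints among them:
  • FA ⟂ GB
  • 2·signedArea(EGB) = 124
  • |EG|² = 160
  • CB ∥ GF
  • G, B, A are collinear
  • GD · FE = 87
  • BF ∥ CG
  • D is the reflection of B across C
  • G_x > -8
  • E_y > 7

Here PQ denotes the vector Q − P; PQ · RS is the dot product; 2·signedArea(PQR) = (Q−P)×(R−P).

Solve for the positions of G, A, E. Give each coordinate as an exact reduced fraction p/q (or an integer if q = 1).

A = (2510/377, 424/377)
E = (5, 8)
G = (-7, 4)

1. G_x = -7  [CB ∥ GF ∩ BF ∥ CG]
2. G_y = 4  [CB ∥ GF ∩ BF ∥ CG]
   → G = (-7, 4)
3. A_x = 2510/377  [G, B, A are collinear ∩ FA ⟂ GB]
4. A_y = 424/377  [G, B, A are collinear ∩ FA ⟂ GB]
   → A = (2510/377, 424/377)
5. E_x = 5  [2·signedArea(EGB) = 124 ∩ GD · FE = 87]
6. E_y = 8  [2·signedArea(EGB) = 124 ∩ GD · FE = 87]
   → E = (5, 8)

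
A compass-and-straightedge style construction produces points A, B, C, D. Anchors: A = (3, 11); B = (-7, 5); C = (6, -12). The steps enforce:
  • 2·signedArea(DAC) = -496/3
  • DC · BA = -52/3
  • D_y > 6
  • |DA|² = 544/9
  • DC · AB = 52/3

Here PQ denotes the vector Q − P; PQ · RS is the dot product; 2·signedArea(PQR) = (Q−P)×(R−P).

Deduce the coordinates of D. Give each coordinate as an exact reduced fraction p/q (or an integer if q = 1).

1. D_x = -11/3  [2·signedArea(DAC) = -496/3 ∩ DC · AB = 52/3]
2. D_y = 7  [2·signedArea(DAC) = -496/3 ∩ DC · AB = 52/3]
   → D = (-11/3, 7)

D = (-11/3, 7)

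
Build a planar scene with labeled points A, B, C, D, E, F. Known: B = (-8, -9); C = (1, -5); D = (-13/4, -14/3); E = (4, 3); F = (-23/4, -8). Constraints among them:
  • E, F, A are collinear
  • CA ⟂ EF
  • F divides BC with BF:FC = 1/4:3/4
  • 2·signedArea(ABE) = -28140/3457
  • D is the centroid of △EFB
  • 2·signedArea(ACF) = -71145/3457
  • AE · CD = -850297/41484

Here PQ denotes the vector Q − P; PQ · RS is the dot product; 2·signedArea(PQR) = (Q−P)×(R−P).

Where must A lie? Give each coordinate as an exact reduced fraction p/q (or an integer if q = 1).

1. A_x = -4463/3457  [E, F, A are collinear ∩ CA ⟂ EF]
2. A_y = -10265/3457  [E, F, A are collinear ∩ CA ⟂ EF]
   → A = (-4463/3457, -10265/3457)

A = (-4463/3457, -10265/3457)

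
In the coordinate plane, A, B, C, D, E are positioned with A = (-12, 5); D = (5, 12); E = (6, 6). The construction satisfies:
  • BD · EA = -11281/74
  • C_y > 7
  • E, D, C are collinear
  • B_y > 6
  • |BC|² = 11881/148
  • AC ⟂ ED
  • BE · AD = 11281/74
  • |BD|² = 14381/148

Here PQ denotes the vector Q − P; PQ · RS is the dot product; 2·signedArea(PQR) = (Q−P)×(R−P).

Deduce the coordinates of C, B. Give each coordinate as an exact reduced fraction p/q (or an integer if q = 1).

1. C_x = 210/37  [E, D, C are collinear ∩ AC ⟂ ED]
2. C_y = 294/37  [E, D, C are collinear ∩ AC ⟂ ED]
   → C = (210/37, 294/37)
3. B_x = -117/37  [BD · EA = -11281/74 ∩ BE · AD = 11281/74]
4. B_y = 479/74  [BD · EA = -11281/74 ∩ BE · AD = 11281/74]
   → B = (-117/37, 479/74)

B = (-117/37, 479/74)
C = (210/37, 294/37)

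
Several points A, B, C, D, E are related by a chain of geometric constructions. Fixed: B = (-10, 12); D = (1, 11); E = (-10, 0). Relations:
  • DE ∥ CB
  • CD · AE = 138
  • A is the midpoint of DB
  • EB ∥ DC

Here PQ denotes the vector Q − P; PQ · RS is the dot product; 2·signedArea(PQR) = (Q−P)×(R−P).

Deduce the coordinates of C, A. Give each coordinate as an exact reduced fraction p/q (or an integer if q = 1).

1. C_x = 1  [DE ∥ CB ∩ EB ∥ DC]
2. C_y = 23  [DE ∥ CB ∩ EB ∥ DC]
   → C = (1, 23)
3. A_x = -9/2  [A is the midpoint of DB]
4. A_y = 23/2  [A is the midpoint of DB]
   → A = (-9/2, 23/2)

A = (-9/2, 23/2)
C = (1, 23)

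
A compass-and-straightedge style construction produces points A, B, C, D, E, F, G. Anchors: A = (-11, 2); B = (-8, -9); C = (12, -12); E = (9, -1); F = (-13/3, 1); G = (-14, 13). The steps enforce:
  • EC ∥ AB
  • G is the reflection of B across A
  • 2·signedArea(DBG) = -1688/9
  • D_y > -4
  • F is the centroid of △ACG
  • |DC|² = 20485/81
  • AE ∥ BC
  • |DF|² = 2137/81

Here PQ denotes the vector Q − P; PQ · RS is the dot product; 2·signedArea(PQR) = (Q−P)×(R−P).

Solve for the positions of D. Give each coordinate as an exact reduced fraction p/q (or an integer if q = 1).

D = (-10/9, -3)

1. D_x = -10/9  [line -22·x + -6·y + -382/9 = 0 ∩ |DC|² = 20485/81]
2. D_y = -3  [line -22·x + -6·y + -382/9 = 0 ∩ |DC|² = 20485/81]
   → D = (-10/9, -3)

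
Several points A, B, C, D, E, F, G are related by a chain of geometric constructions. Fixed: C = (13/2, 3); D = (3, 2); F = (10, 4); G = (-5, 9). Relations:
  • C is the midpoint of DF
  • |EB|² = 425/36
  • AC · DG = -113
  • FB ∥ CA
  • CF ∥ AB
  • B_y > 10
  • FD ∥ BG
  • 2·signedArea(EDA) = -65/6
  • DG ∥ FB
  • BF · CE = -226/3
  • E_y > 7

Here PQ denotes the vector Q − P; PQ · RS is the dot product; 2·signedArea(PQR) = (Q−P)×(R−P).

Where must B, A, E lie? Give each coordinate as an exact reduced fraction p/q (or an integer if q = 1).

A = (-3/2, 10)
B = (2, 11)
E = (7/6, 23/3)

1. B_x = 2  [FD ∥ BG ∩ DG ∥ FB]
2. B_y = 11  [FD ∥ BG ∩ DG ∥ FB]
   → B = (2, 11)
3. A_x = -3/2  [CF ∥ AB ∩ FB ∥ CA]
4. A_y = 10  [CF ∥ AB ∩ FB ∥ CA]
   → A = (-3/2, 10)
5. E_x = 7/6  [2·signedArea(EDA) = -65/6 ∩ BF · CE = -226/3]
6. E_y = 23/3  [2·signedArea(EDA) = -65/6 ∩ BF · CE = -226/3]
   → E = (7/6, 23/3)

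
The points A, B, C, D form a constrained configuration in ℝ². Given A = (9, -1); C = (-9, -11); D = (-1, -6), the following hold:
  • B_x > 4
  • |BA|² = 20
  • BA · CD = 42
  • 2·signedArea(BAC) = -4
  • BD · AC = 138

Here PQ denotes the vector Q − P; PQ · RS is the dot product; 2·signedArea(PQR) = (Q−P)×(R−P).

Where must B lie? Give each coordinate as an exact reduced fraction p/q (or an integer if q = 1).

B = (5, -3)

1. B_x = 5  [2·signedArea(BAC) = -4 ∩ BD · AC = 138]
2. B_y = -3  [2·signedArea(BAC) = -4 ∩ BD · AC = 138]
   → B = (5, -3)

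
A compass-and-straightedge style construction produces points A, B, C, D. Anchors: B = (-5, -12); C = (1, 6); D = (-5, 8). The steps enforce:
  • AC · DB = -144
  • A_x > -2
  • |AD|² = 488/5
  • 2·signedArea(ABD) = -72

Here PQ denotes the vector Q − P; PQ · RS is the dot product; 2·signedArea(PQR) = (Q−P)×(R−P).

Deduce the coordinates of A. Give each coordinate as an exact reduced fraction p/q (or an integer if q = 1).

A = (-7/5, -6/5)

1. A_x = -7/5  [2·signedArea(ABD) = -72 ∩ AC · DB = -144]
2. A_y = -6/5  [2·signedArea(ABD) = -72 ∩ AC · DB = -144]
   → A = (-7/5, -6/5)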